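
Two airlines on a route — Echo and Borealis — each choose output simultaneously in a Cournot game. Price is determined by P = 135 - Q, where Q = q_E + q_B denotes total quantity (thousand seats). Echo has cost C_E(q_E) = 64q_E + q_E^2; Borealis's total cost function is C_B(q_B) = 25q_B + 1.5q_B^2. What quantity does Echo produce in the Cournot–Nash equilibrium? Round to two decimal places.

12.89

Echo's profit: π_E = (135 - Q)q_E - (64q_E + q_E²). Setting ∂π_E/∂q_E = 0: 71 - 4q_E - (q_B) = 0.
Borealis's first-order condition: 110 - 5q_B - (q_E) = 0.
So q_E = (71 - q_B)/4 and q_B = (110 - q_E)/5.
Substituting one into the other gives q_E = 245/19 and q_B = 369/19.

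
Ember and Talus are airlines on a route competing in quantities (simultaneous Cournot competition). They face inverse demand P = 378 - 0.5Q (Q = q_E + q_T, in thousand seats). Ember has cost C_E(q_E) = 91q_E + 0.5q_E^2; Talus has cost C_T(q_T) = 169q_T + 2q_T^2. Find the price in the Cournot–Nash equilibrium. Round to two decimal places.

Ember's profit: π_E = (378 - 0.5Q)q_E - (91q_E + (1/2)q_E²). Setting ∂π_E/∂q_E = 0: 287 - 2q_E - (1/2)(q_T) = 0.
Talus's profit: π_T = (378 - 0.5Q)q_T - (169q_T + 2q_T²). Setting ∂π_T/∂q_T = 0: 209 - 5q_T - (1/2)(q_E) = 0.
So q_E = (287 - (1/2)q_T)/2 and q_T = (209 - (1/2)q_E)/5.
Substituting one into the other gives q_E = 1774/13 and q_T = 366/13.
Total output Q = 164.6154, so price P = 378 - (1/2)·164.6154 = 295.6923.

295.69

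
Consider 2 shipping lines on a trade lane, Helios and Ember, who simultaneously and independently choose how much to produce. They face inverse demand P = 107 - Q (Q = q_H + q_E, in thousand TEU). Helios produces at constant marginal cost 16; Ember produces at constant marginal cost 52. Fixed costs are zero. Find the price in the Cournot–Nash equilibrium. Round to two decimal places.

58.33

Helios's profit: π_H = (107 - Q)q_H - (16q_H). Setting ∂π_H/∂q_H = 0: 91 - 2q_H - (q_E) = 0.
Ember's first-order condition: 55 - 2q_E - (q_H) = 0.
So q_H = (91 - q_E)/2 and q_E = (55 - q_H)/2.
Solving the pair: q_H = 127/3, q_E = 19/3.
Total output Q = 146/3, so price P = 107 - 146/3 = 175/3.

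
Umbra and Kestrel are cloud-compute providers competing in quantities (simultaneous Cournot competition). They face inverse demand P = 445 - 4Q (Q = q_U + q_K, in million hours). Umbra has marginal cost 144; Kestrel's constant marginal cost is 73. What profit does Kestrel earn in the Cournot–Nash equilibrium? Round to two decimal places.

Umbra's profit: π_U = (445 - 4Q)q_U - (144q_U). Setting ∂π_U/∂q_U = 0: 301 - 8q_U - 4(q_K) = 0.
Kestrel's profit: π_K = (445 - 4Q)q_K - (73q_K). Setting ∂π_K/∂q_K = 0: 372 - 8q_K - 4(q_U) = 0.
Rearranging gives the reaction functions q_U = (301 - 4q_K)/8 and q_K = (372 - 4q_U)/8.
Substituting one into the other gives q_U = 115/6 and q_K = 443/12.
Price P = 445 - 4·(673/12) = 662/3.
Kestrel's profit: (662/3 - 73)·(443/12) = 5451.3611.

5451.36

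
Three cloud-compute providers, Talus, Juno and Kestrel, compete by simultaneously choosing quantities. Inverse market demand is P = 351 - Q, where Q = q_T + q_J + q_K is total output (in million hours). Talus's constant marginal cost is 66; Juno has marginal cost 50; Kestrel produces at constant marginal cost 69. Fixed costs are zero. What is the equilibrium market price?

134

Talus's profit: π_T = (351 - Q)q_T - (66q_T). Setting ∂π_T/∂q_T = 0: 285 - 2q_T - (q_J + q_K) = 0.
Juno's first-order condition: 301 - 2q_J - (q_T + q_K) = 0.
Kestrel's first-order condition: 282 - 2q_K - (q_T + q_J) = 0.
Summing all 3 equations gives 868 − 4Q = 0, hence Q = 217.
Back-substituting: q_T = (285 − 217) = 68, q_J = (301 − 217) = 84, q_K = (282 − 217) = 65.
Total output Q = 217, so price P = 351 - 217 = 134.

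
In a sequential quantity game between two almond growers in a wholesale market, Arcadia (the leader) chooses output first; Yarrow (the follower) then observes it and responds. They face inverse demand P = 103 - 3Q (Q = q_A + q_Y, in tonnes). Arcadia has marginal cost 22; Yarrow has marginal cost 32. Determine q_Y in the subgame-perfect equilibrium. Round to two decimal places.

The follower Yarrow best-responds to any q_A: π_Y = (103 - 3Q)q_Y - 32q_Y.
Setting the follower's marginal profit to zero, 71 - 3q_A - 6q_Y = 0, i.e. q_Y = (71 - 3q_A)/6.
Arcadia substitutes q_Y(q_A) into its own profit: π_A = q_A(103 - 3q_A - (71 - 3q_A)/2) - 22q_A = (135/2 - (3/2)q_A)q_A - 22q_A.
Maximising: ∂π_A/∂q_A = 91/2 - 3q_A = 0, giving q_A = 91/6.
Then q_Y = (71 - 3·(91/6))/6 = 17/4.

4.25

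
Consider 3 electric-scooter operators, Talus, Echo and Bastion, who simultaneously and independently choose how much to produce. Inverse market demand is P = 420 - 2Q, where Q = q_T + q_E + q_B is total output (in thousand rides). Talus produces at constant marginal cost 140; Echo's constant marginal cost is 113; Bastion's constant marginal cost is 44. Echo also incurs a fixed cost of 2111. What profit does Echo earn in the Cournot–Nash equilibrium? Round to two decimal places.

83.53

Talus's profit: π_T = (420 - 2Q)q_T - (140q_T). Setting ∂π_T/∂q_T = 0: 280 - 4q_T - 2(q_E + q_B) = 0.
Echo's profit: π_E = (420 - 2Q)q_E - (113q_E). Setting ∂π_E/∂q_E = 0: 307 - 4q_E - 2(q_T + q_B) = 0.
Bastion's profit: π_B = (420 - 2Q)q_B - (44q_B). Setting ∂π_B/∂q_B = 0: 376 - 4q_B - 2(q_T + q_E) = 0.
Summing all 3 equations gives 963 − 8Q = 0, hence Q = 963/8.
Back-substituting: q_T = (280 − 963/4)/2 = 157/8, q_E = (307 − 963/4)/2 = 265/8, q_B = (376 − 963/4)/2 = 541/8.
Price P = 420 - 2·(963/8) = 717/4.
Echo's profit: (717/4 - 113)·(265/8) - 2111 = 83.5313.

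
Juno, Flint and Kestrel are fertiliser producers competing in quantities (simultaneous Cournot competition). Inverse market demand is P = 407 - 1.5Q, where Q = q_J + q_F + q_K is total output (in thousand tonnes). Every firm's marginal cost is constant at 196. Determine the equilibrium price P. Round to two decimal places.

Each firm earns π_i = (407 - 1.5Q)q_i - 196q_i.
Setting ∂π_i/∂q_i = 0 with rivals' quantities fixed: 211 - 3q_i - (3/2)·Σ_{j≠i} q_j = 0.
With identical firms every q_j equals q_i, so Σ_{j≠i} q_j = 2q_i and 211 = 6q_i, giving q_i = 211/6.
Total output Q = 211/2, so price P = 407 - (3/2)·(211/2) = 995/4.

248.75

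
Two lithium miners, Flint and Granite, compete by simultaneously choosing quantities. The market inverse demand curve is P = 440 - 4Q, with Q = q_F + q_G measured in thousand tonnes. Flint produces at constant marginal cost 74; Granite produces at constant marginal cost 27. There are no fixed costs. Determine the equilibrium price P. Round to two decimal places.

Flint's profit: π_F = (440 - 4Q)q_F - (74q_F). Setting ∂π_F/∂q_F = 0: 366 - 8q_F - 4(q_G) = 0.
Granite's profit: π_G = (440 - 4Q)q_G - (27q_G). Setting ∂π_G/∂q_G = 0: 413 - 8q_G - 4(q_F) = 0.
Rearranging gives the reaction functions q_F = (366 - 4q_G)/8 and q_G = (413 - 4q_F)/8.
Solving the pair: q_F = 319/12, q_G = 115/3.
Total output Q = 779/12, so price P = 440 - 4·(779/12) = 541/3.

180.33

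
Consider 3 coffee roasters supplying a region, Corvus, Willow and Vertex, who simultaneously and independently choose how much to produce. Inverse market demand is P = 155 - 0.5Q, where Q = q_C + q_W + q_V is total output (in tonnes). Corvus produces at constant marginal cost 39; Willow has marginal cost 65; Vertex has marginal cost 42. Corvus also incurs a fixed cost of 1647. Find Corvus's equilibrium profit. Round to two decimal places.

981.13

Corvus's profit: π_C = (155 - 0.5Q)q_C - (39q_C). Setting ∂π_C/∂q_C = 0: 116 - q_C - (1/2)(q_W + q_V) = 0.
Willow's profit: π_W = (155 - 0.5Q)q_W - (65q_W). Setting ∂π_W/∂q_W = 0: 90 - q_W - (1/2)(q_C + q_V) = 0.
Vertex's profit: π_V = (155 - 0.5Q)q_V - (42q_V). Setting ∂π_V/∂q_V = 0: 113 - q_V - (1/2)(q_C + q_W) = 0.
Adding the 3 conditions: 319 − Q − Q = 0, i.e. Q = 319/2.
Back-substituting: q_C = (116 − 319/4)/(1/2) = 145/2, q_W = (90 − 319/4)/(1/2) = 41/2, q_V = (113 − 319/4)/(1/2) = 133/2.
Price P = 155 - (1/2)·(319/2) = 301/4.
Corvus's profit: (301/4 - 39)·(145/2) - 1647 = 981.1250.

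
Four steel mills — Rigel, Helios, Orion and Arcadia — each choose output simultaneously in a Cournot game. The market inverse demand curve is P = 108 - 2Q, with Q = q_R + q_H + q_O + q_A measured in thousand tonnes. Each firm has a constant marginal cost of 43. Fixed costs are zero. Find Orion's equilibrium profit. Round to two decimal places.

84.50

Each firm earns π_i = (108 - 2Q)q_i - 43q_i.
First-order condition (treating rivals' output as given): 65 - 4q_i - 2·Σ_{j≠i} q_j = 0.
By symmetry each firm produces the same amount; substituting Σ_{j≠i} q_j = 3q_i yields q_i = 65/10 = 13/2.
Price P = 108 - 2·26 = 56.
Orion's profit: (56 - 43)·(13/2) = 169/2.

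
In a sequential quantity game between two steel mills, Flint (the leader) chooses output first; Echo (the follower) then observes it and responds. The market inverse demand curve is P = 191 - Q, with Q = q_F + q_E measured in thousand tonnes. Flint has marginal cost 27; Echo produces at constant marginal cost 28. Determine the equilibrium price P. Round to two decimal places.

68.25

Solve by backward induction. Given q_F, the follower Echo maximises π_E = (191 - q_F - q_E)q_E - 28q_E.
Follower FOC: 163 - q_F - 2q_E = 0, so q_E(q_F) = (163 - q_F)/2.
The leader anticipates this reaction. Substituting into P = 191 - Q gives P = 219/2 - (1/2)q_F, so π_F = (219/2 - (1/2)q_F)q_F - 27q_F.
The leader's first-order condition 165/2 - q_F = 0 yields q_F = 165/2.
Then q_E = (163 - 165/2)/2 = 161/4.
Total output Q = 491/4, so price P = 191 - 491/4 = 273/4.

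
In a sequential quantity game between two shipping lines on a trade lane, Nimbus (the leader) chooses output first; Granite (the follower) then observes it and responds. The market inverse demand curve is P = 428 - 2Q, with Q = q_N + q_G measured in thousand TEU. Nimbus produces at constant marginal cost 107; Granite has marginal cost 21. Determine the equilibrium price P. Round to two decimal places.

Solve by backward induction. Given q_N, the follower Granite maximises π_G = (428 - 2q_N - 2q_G)q_G - 21q_G.
Follower FOC: 407 - 2q_N - 4q_G = 0, so q_G(q_N) = (407 - 2q_N)/4.
Nimbus substitutes q_G(q_N) into its own profit: π_N = q_N(428 - 2q_N - (407 - 2q_N)/2) - 107q_N = (449/2 - q_N)q_N - 107q_N.
Maximising: ∂π_N/∂q_N = 235/2 - 2q_N = 0, giving q_N = 235/4.
Then q_G = (407 - 2·(235/4))/4 = 579/8.
Total output Q = 1049/8, so price P = 428 - 2·(1049/8) = 663/4.

165.75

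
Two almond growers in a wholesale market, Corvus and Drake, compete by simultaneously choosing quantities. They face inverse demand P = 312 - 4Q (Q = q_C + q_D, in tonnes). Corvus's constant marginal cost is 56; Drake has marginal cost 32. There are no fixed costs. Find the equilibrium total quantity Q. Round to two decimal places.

44.67

Corvus's profit: π_C = (312 - 4Q)q_C - (56q_C). Setting ∂π_C/∂q_C = 0: 256 - 8q_C - 4(q_D) = 0.
Drake's profit: π_D = (312 - 4Q)q_D - (32q_D). Setting ∂π_D/∂q_D = 0: 280 - 8q_D - 4(q_C) = 0.
Best responses: q_C = (256 - 4q_D)/8, q_D = (280 - 4q_C)/8.
Substituting one into the other gives q_C = 58/3 and q_D = 76/3.
Total output Q = 58/3 + 76/3 = 134/3.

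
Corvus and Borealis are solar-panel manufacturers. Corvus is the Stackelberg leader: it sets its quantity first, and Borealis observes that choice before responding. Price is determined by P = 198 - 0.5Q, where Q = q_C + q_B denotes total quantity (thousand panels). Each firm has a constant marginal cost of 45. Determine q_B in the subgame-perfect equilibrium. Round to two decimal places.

The follower Borealis best-responds to any q_C: π_B = (198 - 0.5Q)q_B - 45q_B.
∂π_B/∂q_B = 153 - (1/2)q_C - q_B = 0 gives the reaction function q_B = (153 - (1/2)q_C).
Corvus substitutes q_B(q_C) into its own profit: π_C = q_C(198 - (1/2)q_C - (153 - (1/2)q_C)/2) - 45q_C = (243/2 - (1/4)q_C)q_C - 45q_C.
Maximising: ∂π_C/∂q_C = 153/2 - (1/2)q_C = 0, giving q_C = 153.
Then q_B = (153 - (1/2)·153) = 153/2.

76.50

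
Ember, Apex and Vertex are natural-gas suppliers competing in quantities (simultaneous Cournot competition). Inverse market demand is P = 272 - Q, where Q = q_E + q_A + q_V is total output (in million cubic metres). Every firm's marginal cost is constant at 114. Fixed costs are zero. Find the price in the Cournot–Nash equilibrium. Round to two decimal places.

153.50

A representative firm's profit is π_i = q_i(272 - Q) - 114q_i.
Setting ∂π_i/∂q_i = 0 with rivals' quantities fixed: 158 - 2q_i - Σ_{j≠i} q_j = 0.
With identical firms every q_j equals q_i, so Σ_{j≠i} q_j = 2q_i and 158 = 4q_i, giving q_i = 79/2.
Total output Q = 237/2, so price P = 272 - 237/2 = 307/2.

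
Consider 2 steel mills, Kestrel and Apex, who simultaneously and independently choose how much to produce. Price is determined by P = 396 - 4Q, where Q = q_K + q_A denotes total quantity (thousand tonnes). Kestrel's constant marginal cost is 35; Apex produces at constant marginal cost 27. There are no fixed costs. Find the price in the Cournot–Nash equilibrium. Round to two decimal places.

Kestrel's profit: π_K = (396 - 4Q)q_K - (35q_K). Setting ∂π_K/∂q_K = 0: 361 - 8q_K - 4(q_A) = 0.
Apex's profit: π_A = (396 - 4Q)q_A - (27q_A). Setting ∂π_A/∂q_A = 0: 369 - 8q_A - 4(q_K) = 0.
Rearranging gives the reaction functions q_K = (361 - 4q_A)/8 and q_A = (369 - 4q_K)/8.
Substituting one into the other gives q_K = 353/12 and q_A = 377/12.
Total output Q = 365/6, so price P = 396 - 4·(365/6) = 458/3.

152.67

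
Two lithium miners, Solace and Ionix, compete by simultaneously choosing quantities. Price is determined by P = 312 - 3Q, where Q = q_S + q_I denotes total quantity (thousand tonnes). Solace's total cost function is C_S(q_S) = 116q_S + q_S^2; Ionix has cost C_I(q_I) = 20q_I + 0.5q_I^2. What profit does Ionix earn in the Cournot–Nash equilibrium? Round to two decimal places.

4841.22

Solace's profit: π_S = (312 - 3Q)q_S - (116q_S + q_S²). Setting ∂π_S/∂q_S = 0: 196 - 8q_S - 3(q_I) = 0.
Ionix's profit: π_I = (312 - 3Q)q_I - (20q_I + (1/2)q_I²). Setting ∂π_I/∂q_I = 0: 292 - 7q_I - 3(q_S) = 0.
Best responses: q_S = (196 - 3q_I)/8, q_I = (292 - 3q_S)/7.
Substituting one into the other gives q_S = 496/47 and q_I = 1748/47.
Price P = 312 - 3·47.7447 = 168.7660.
Ionix's profit: 168.7660·(1748/47) - 20·(1748/47) - (1/2)(1748/47)² = 4841.2241.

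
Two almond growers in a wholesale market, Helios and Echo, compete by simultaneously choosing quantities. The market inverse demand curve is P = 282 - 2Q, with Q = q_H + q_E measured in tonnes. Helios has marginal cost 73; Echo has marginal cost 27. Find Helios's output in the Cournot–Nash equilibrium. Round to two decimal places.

Helios's profit: π_H = (282 - 2Q)q_H - (73q_H). Setting ∂π_H/∂q_H = 0: 209 - 4q_H - 2(q_E) = 0.
Echo's profit: π_E = (282 - 2Q)q_E - (27q_E). Setting ∂π_E/∂q_E = 0: 255 - 4q_E - 2(q_H) = 0.
So q_H = (209 - 2q_E)/4 and q_E = (255 - 2q_H)/4.
Substituting one into the other gives q_H = 163/6 and q_E = 301/6.

27.17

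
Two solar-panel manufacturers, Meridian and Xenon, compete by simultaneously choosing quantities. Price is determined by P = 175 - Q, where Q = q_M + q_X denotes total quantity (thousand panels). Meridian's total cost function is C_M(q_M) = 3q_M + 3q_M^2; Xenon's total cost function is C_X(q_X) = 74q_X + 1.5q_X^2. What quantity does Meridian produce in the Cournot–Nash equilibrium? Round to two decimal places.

Meridian's profit: π_M = (175 - Q)q_M - (3q_M + 3q_M²). Setting ∂π_M/∂q_M = 0: 172 - 8q_M - (q_X) = 0.
Xenon's first-order condition: 101 - 5q_X - (q_M) = 0.
Rearranging gives the reaction functions q_M = (172 - q_X)/8 and q_X = (101 - q_M)/5.
Solving the pair: q_M = 253/13, q_X = 212/13.

19.46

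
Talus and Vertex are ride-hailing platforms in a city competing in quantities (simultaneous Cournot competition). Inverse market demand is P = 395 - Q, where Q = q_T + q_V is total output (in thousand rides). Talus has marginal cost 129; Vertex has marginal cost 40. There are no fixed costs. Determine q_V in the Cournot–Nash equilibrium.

148

Talus's profit: π_T = (395 - Q)q_T - (129q_T). Setting ∂π_T/∂q_T = 0: 266 - 2q_T - (q_V) = 0.
Vertex's first-order condition: 355 - 2q_V - (q_T) = 0.
So q_T = (266 - q_V)/2 and q_V = (355 - q_T)/2.
Substituting one into the other gives q_T = 59 and q_V = 148.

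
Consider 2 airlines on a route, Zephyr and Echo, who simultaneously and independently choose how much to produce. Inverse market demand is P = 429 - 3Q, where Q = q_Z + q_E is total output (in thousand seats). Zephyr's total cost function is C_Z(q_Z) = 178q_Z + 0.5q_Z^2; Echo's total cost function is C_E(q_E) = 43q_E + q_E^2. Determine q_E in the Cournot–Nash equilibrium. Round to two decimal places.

41.47

Zephyr's profit: π_Z = (429 - 3Q)q_Z - (178q_Z + (1/2)q_Z²). Setting ∂π_Z/∂q_Z = 0: 251 - 7q_Z - 3(q_E) = 0.
Echo's profit: π_E = (429 - 3Q)q_E - (43q_E + q_E²). Setting ∂π_E/∂q_E = 0: 386 - 8q_E - 3(q_Z) = 0.
So q_Z = (251 - 3q_E)/7 and q_E = (386 - 3q_Z)/8.
Solving the pair: q_Z = 850/47, q_E = 1949/47.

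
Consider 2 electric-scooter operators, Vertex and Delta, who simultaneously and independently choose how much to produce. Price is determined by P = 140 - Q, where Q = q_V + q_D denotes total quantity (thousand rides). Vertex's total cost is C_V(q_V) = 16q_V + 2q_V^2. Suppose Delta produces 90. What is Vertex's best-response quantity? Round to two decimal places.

With the rival's output fixed at 90, Vertex's profit is π_V = (140 - 90 - q_V)q_V - (16q_V + 2q_V²) = (50 - q_V)q_V - (16q_V + 2q_V²).
∂π_V/∂q_V = 34 - 6q_V = 0, so q_V = 17/3.

5.67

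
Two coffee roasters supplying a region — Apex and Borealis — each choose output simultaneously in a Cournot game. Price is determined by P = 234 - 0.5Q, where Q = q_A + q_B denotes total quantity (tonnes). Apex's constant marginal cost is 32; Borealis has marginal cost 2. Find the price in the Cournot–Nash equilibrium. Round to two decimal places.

89.33

Apex's profit: π_A = (234 - 0.5Q)q_A - (32q_A). Setting ∂π_A/∂q_A = 0: 202 - q_A - (1/2)(q_B) = 0.
Borealis's first-order condition: 232 - q_B - (1/2)(q_A) = 0.
Best responses: q_A = (202 - (1/2)q_B), q_B = (232 - (1/2)q_A).
Solving the pair: q_A = 344/3, q_B = 524/3.
Total output Q = 868/3, so price P = 234 - (1/2)·(868/3) = 268/3.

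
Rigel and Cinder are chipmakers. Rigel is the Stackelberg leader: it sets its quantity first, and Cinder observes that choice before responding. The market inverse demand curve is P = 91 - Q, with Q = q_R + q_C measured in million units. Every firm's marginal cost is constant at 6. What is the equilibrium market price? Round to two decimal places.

27.25

The follower Cinder best-responds to any q_R: π_C = (91 - Q)q_C - 6q_C.
Follower FOC: 85 - q_R - 2q_C = 0, so q_C(q_R) = (85 - q_R)/2.
The leader anticipates this reaction. Substituting into P = 91 - Q gives P = 97/2 - (1/2)q_R, so π_R = (97/2 - (1/2)q_R)q_R - 6q_R.
Leader FOC: 85/2 - q_R = 0, so q_R = 85/2.
Then q_C = (85 - 85/2)/2 = 85/4.
Total output Q = 255/4, so price P = 91 - 255/4 = 109/4.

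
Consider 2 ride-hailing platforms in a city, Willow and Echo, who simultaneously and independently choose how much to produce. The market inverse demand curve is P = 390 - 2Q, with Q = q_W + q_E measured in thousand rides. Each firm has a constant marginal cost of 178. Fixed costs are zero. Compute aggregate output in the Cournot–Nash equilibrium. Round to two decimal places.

70.67

A representative firm's profit is π_i = q_i(390 - 2Q) - 178q_i.
Setting ∂π_i/∂q_i = 0 with rivals' quantities fixed: 212 - 4q_i - 2q_j = 0.
By symmetry each firm produces the same amount; substituting q_j = q_i yields q_i = 212/6 = 106/3.
Total output Q = 106/3 + 106/3 = 212/3.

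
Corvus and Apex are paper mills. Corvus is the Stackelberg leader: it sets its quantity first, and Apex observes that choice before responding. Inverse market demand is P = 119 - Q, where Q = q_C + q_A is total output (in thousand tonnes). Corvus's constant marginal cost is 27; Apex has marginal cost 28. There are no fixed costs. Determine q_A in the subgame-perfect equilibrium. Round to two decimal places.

Solve by backward induction. Given q_C, the follower Apex maximises π_A = (119 - q_C - q_A)q_A - 28q_A.
Follower FOC: 91 - q_C - 2q_A = 0, so q_A(q_C) = (91 - q_C)/2.
Corvus substitutes q_A(q_C) into its own profit: π_C = q_C(119 - q_C - (91 - q_C)/2) - 27q_C = (147/2 - (1/2)q_C)q_C - 27q_C.
The leader's first-order condition 93/2 - q_C = 0 yields q_C = 93/2.
Then q_A = (91 - 93/2)/2 = 89/4.

22.25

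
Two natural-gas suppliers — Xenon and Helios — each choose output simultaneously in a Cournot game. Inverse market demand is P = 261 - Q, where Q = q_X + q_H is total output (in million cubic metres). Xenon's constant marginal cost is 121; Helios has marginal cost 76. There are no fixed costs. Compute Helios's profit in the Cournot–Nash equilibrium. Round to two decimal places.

Xenon's profit: π_X = (261 - Q)q_X - (121q_X). Setting ∂π_X/∂q_X = 0: 140 - 2q_X - (q_H) = 0.
Helios's first-order condition: 185 - 2q_H - (q_X) = 0.
Best responses: q_X = (140 - q_H)/2, q_H = (185 - q_X)/2.
Solving the pair: q_X = 95/3, q_H = 230/3.
Price P = 261 - 325/3 = 458/3.
Helios's profit: (458/3 - 76)·(230/3) = 5877.7778.

5877.78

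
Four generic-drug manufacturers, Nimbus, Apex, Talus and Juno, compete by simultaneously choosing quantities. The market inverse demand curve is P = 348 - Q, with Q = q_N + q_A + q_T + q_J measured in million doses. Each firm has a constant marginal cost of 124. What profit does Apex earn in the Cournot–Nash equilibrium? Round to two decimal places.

2007.04

Each firm earns π_i = (348 - Q)q_i - 124q_i.
Setting ∂π_i/∂q_i = 0 with rivals' quantities fixed: 224 - 2q_i - Σ_{j≠i} q_j = 0.
By symmetry each firm produces the same amount; substituting Σ_{j≠i} q_j = 3q_i yields q_i = 224/5.
Price P = 348 - 896/5 = 844/5.
Apex's profit: (844/5 - 124)·(224/5) = 2007.0400.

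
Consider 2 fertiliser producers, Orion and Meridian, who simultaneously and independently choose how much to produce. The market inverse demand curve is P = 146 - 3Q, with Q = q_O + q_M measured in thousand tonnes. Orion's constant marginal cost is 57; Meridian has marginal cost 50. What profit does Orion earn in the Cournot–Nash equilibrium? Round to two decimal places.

249.04

Orion's profit: π_O = (146 - 3Q)q_O - (57q_O). Setting ∂π_O/∂q_O = 0: 89 - 6q_O - 3(q_M) = 0.
Meridian's profit: π_M = (146 - 3Q)q_M - (50q_M). Setting ∂π_M/∂q_M = 0: 96 - 6q_M - 3(q_O) = 0.
Best responses: q_O = (89 - 3q_M)/6, q_M = (96 - 3q_O)/6.
Solving the pair: q_O = 82/9, q_M = 103/9.
Price P = 146 - 3·(185/9) = 253/3.
Orion's profit: (253/3 - 57)·(82/9) = 249.0370.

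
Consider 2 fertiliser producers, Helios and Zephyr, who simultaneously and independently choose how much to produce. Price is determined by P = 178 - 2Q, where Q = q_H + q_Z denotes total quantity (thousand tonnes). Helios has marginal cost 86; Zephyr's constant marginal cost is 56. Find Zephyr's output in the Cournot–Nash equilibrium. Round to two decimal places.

25.33

Helios's profit: π_H = (178 - 2Q)q_H - (86q_H). Setting ∂π_H/∂q_H = 0: 92 - 4q_H - 2(q_Z) = 0.
Zephyr's first-order condition: 122 - 4q_Z - 2(q_H) = 0.
So q_H = (92 - 2q_Z)/4 and q_Z = (122 - 2q_H)/4.
Solving the pair: q_H = 31/3, q_Z = 76/3.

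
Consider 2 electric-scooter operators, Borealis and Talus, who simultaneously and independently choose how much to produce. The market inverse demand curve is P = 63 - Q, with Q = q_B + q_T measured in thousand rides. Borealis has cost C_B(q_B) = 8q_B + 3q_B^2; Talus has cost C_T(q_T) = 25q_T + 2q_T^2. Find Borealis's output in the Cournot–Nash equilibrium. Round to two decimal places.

Borealis's profit: π_B = (63 - Q)q_B - (8q_B + 3q_B²). Setting ∂π_B/∂q_B = 0: 55 - 8q_B - (q_T) = 0.
Talus's first-order condition: 38 - 6q_T - (q_B) = 0.
So q_B = (55 - q_T)/8 and q_T = (38 - q_B)/6.
Solving the pair: q_B = 292/47, q_T = 249/47.

6.21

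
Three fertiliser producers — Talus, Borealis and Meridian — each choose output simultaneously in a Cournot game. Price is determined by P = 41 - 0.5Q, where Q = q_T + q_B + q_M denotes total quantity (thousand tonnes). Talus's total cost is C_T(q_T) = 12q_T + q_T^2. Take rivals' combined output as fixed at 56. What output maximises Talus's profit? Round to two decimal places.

With rivals' combined output fixed at 56, Talus's profit is π_T = (41 - (1/2)·56 - (1/2)q_T)q_T - (12q_T + q_T²) = (13 - (1/2)q_T)q_T - (12q_T + q_T²).
∂π_T/∂q_T = 1 - 3q_T = 0, so q_T = 1/3.

0.33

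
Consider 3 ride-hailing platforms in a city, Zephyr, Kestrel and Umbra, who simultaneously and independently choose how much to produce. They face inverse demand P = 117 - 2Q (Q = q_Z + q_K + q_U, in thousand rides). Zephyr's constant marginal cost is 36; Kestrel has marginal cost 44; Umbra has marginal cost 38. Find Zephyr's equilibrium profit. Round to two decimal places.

Zephyr's profit: π_Z = (117 - 2Q)q_Z - (36q_Z). Setting ∂π_Z/∂q_Z = 0: 81 - 4q_Z - 2(q_K + q_U) = 0.
Kestrel's first-order condition: 73 - 4q_K - 2(q_Z + q_U) = 0.
Umbra's profit: π_U = (117 - 2Q)q_U - (38q_U). Setting ∂π_U/∂q_U = 0: 79 - 4q_U - 2(q_Z + q_K) = 0.
Adding the 3 conditions: 233 − 4Q − 4Q = 0, i.e. Q = 233/8.
Back-substituting: q_Z = (81 − 233/4)/2 = 91/8, q_K = (73 − 233/4)/2 = 59/8, q_U = (79 − 233/4)/2 = 83/8.
Price P = 117 - 2·(233/8) = 235/4.
Zephyr's profit: (235/4 - 36)·(91/8) = 258.7813.

258.78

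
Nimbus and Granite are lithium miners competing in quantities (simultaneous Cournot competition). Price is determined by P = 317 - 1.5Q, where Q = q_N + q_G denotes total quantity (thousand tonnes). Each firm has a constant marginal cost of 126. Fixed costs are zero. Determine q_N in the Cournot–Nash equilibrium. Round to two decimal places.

42.44

A representative firm's profit is π_i = q_i(317 - 1.5Q) - 126q_i.
First-order condition (treating rivals' output as given): 191 - 3q_i - (3/2)q_j = 0.
By symmetry each firm produces the same amount; substituting q_j = q_i yields q_i = 191/(9/2) = 382/9.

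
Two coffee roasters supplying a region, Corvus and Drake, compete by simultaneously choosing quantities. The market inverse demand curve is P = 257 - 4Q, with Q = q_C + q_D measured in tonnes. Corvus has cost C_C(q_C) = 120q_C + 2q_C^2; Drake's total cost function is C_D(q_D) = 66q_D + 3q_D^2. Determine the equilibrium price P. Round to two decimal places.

180.74

Corvus's profit: π_C = (257 - 4Q)q_C - (120q_C + 2q_C²). Setting ∂π_C/∂q_C = 0: 137 - 12q_C - 4(q_D) = 0.
Drake's first-order condition: 191 - 14q_D - 4(q_C) = 0.
Rearranging gives the reaction functions q_C = (137 - 4q_D)/12 and q_D = (191 - 4q_C)/14.
Substituting one into the other gives q_C = 577/76 and q_D = 218/19.
Total output Q = 1449/76, so price P = 257 - 4·(1449/76) = 180.7368.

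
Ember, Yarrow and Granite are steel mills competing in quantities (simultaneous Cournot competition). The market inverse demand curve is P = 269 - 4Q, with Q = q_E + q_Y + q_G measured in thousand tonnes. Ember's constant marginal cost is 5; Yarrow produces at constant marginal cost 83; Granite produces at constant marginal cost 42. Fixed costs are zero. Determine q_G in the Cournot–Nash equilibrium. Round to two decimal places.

Ember's profit: π_E = (269 - 4Q)q_E - (5q_E). Setting ∂π_E/∂q_E = 0: 264 - 8q_E - 4(q_Y + q_G) = 0.
Yarrow's first-order condition: 186 - 8q_Y - 4(q_E + q_G) = 0.
Granite's first-order condition: 227 - 8q_G - 4(q_E + q_Y) = 0.
Summing all 3 equations gives 677 − 16Q = 0, hence Q = 677/16.
Back-substituting: q_E = (264 − 677/4)/4 = 379/16, q_Y = (186 − 677/4)/4 = 67/16, q_G = (227 − 677/4)/4 = 231/16.

14.44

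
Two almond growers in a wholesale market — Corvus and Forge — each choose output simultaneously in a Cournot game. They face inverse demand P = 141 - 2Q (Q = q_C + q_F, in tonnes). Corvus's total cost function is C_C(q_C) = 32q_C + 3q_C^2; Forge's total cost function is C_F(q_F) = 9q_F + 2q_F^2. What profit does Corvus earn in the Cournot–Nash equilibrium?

Corvus's profit: π_C = (141 - 2Q)q_C - (32q_C + 3q_C²). Setting ∂π_C/∂q_C = 0: 109 - 10q_C - 2(q_F) = 0.
Forge's first-order condition: 132 - 8q_F - 2(q_C) = 0.
So q_C = (109 - 2q_F)/10 and q_F = (132 - 2q_C)/8.
Solving the pair: q_C = 8, q_F = 29/2.
Price P = 141 - 2·(45/2) = 96.
Corvus's profit: 96·8 - 32·8 - 3·8² = 320.

320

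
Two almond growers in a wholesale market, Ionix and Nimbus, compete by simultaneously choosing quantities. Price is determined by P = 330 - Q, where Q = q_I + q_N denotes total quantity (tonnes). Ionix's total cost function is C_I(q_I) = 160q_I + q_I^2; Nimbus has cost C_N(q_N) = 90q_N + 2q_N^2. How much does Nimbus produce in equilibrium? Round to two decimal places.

34.35

Ionix's profit: π_I = (330 - Q)q_I - (160q_I + q_I²). Setting ∂π_I/∂q_I = 0: 170 - 4q_I - (q_N) = 0.
Nimbus's profit: π_N = (330 - Q)q_N - (90q_N + 2q_N²). Setting ∂π_N/∂q_N = 0: 240 - 6q_N - (q_I) = 0.
Best responses: q_I = (170 - q_N)/4, q_N = (240 - q_I)/6.
Substituting one into the other gives q_I = 780/23 and q_N = 790/23.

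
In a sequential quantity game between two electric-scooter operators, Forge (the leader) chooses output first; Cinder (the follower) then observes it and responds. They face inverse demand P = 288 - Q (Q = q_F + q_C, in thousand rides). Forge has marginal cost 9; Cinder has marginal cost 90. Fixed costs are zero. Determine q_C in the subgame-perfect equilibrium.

9

Solve by backward induction. Given q_F, the follower Cinder maximises π_C = (288 - q_F - q_C)q_C - 90q_C.
Follower FOC: 198 - q_F - 2q_C = 0, so q_C(q_F) = (198 - q_F)/2.
The leader anticipates this reaction. Substituting into P = 288 - Q gives P = 189 - (1/2)q_F, so π_F = (189 - (1/2)q_F)q_F - 9q_F.
Maximising: ∂π_F/∂q_F = 180 - q_F = 0, giving q_F = 180.
Then q_C = (198 - 180)/2 = 9.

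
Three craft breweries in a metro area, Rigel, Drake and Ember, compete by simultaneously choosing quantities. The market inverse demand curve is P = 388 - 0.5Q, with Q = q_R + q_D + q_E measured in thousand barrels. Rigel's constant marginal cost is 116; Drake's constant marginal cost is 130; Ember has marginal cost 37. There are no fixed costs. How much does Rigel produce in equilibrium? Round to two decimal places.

Rigel's profit: π_R = (388 - 0.5Q)q_R - (116q_R). Setting ∂π_R/∂q_R = 0: 272 - q_R - (1/2)(q_D + q_E) = 0.
Drake's profit: π_D = (388 - 0.5Q)q_D - (130q_D). Setting ∂π_D/∂q_D = 0: 258 - q_D - (1/2)(q_R + q_E) = 0.
Ember's profit: π_E = (388 - 0.5Q)q_E - (37q_E). Setting ∂π_E/∂q_E = 0: 351 - q_E - (1/2)(q_R + q_D) = 0.
Adding the 3 first-order conditions: 881 − 2Q = 0, so Q = 881/2.
Back-substituting: q_R = (272 − 881/4)/(1/2) = 207/2, q_D = (258 − 881/4)/(1/2) = 151/2, q_E = (351 − 881/4)/(1/2) = 523/2.

103.50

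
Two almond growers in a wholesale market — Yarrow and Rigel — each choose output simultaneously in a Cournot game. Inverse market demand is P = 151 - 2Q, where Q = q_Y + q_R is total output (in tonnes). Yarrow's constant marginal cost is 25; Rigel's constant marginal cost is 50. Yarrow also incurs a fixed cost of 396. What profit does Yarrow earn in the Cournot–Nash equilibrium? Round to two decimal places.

870.72

Yarrow's profit: π_Y = (151 - 2Q)q_Y - (25q_Y). Setting ∂π_Y/∂q_Y = 0: 126 - 4q_Y - 2(q_R) = 0.
Rigel's first-order condition: 101 - 4q_R - 2(q_Y) = 0.
Rearranging gives the reaction functions q_Y = (126 - 2q_R)/4 and q_R = (101 - 2q_Y)/4.
Substituting one into the other gives q_Y = 151/6 and q_R = 38/3.
Price P = 151 - 2·(227/6) = 226/3.
Yarrow's profit: (226/3 - 25)·(151/6) - 396 = 870.7222.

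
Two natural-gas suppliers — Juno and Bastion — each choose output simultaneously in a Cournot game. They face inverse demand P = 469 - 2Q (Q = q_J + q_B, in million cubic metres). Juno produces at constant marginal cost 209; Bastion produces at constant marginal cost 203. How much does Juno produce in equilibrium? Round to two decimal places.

Juno's profit: π_J = (469 - 2Q)q_J - (209q_J). Setting ∂π_J/∂q_J = 0: 260 - 4q_J - 2(q_B) = 0.
Bastion's first-order condition: 266 - 4q_B - 2(q_J) = 0.
Best responses: q_J = (260 - 2q_B)/4, q_B = (266 - 2q_J)/4.
Substituting one into the other gives q_J = 127/3 and q_B = 136/3.

42.33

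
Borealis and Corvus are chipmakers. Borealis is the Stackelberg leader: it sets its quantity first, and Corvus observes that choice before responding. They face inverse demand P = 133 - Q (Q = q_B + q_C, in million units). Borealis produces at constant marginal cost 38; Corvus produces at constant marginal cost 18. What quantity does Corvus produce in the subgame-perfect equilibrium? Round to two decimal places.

The follower Corvus best-responds to any q_B: π_C = (133 - Q)q_C - 18q_C.
∂π_C/∂q_C = 115 - q_B - 2q_C = 0 gives the reaction function q_C = (115 - q_B)/2.
Borealis substitutes q_C(q_B) into its own profit: π_B = q_B(133 - q_B - (115 - q_B)/2) - 38q_B = (151/2 - (1/2)q_B)q_B - 38q_B.
Maximising: ∂π_B/∂q_B = 75/2 - q_B = 0, giving q_B = 75/2.
Then q_C = (115 - 75/2)/2 = 155/4.

38.75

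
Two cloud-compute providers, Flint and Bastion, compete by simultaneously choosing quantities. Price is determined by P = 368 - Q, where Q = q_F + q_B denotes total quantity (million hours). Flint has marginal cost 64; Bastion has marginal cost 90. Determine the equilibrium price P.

Flint's profit: π_F = (368 - Q)q_F - (64q_F). Setting ∂π_F/∂q_F = 0: 304 - 2q_F - (q_B) = 0.
Bastion's first-order condition: 278 - 2q_B - (q_F) = 0.
So q_F = (304 - q_B)/2 and q_B = (278 - q_F)/2.
Solving the pair: q_F = 110, q_B = 84.
Total output Q = 194, so price P = 368 - 194 = 174.

174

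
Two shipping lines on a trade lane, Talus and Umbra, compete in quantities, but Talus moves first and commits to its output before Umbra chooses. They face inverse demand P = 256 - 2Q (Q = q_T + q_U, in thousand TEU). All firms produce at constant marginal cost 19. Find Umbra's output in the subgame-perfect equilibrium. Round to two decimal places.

29.63

Solve by backward induction. Given q_T, the follower Umbra maximises π_U = (256 - 2q_T - 2q_U)q_U - 19q_U.
∂π_U/∂q_U = 237 - 2q_T - 4q_U = 0 gives the reaction function q_U = (237 - 2q_T)/4.
Talus substitutes q_U(q_T) into its own profit: π_T = q_T(256 - 2q_T - (237 - 2q_T)/2) - 19q_T = (275/2 - q_T)q_T - 19q_T.
Leader FOC: 237/2 - 2q_T = 0, so q_T = 237/4.
Then q_U = (237 - 2·(237/4))/4 = 237/8.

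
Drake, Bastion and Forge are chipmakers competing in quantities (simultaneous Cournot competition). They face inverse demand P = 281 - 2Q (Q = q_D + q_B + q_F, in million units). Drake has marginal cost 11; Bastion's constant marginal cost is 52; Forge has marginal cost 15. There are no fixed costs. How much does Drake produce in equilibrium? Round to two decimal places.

39.38

Drake's profit: π_D = (281 - 2Q)q_D - (11q_D). Setting ∂π_D/∂q_D = 0: 270 - 4q_D - 2(q_B + q_F) = 0.
Bastion's profit: π_B = (281 - 2Q)q_B - (52q_B). Setting ∂π_B/∂q_B = 0: 229 - 4q_B - 2(q_D + q_F) = 0.
Forge's first-order condition: 266 - 4q_F - 2(q_D + q_B) = 0.
Summing all 3 equations gives 765 − 8Q = 0, hence Q = 765/8.
Back-substituting: q_D = (270 − 765/4)/2 = 315/8, q_B = (229 − 765/4)/2 = 151/8, q_F = (266 − 765/4)/2 = 299/8.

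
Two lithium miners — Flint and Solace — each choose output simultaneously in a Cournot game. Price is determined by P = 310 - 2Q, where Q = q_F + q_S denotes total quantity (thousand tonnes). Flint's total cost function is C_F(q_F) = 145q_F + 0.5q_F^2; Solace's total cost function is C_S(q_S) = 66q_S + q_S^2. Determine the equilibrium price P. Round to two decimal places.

202.92

Flint's profit: π_F = (310 - 2Q)q_F - (145q_F + (1/2)q_F²). Setting ∂π_F/∂q_F = 0: 165 - 5q_F - 2(q_S) = 0.
Solace's first-order condition: 244 - 6q_S - 2(q_F) = 0.
Best responses: q_F = (165 - 2q_S)/5, q_S = (244 - 2q_F)/6.
Substituting one into the other gives q_F = 251/13 and q_S = 445/13.
Total output Q = 696/13, so price P = 310 - 2·(696/13) = 202.9231.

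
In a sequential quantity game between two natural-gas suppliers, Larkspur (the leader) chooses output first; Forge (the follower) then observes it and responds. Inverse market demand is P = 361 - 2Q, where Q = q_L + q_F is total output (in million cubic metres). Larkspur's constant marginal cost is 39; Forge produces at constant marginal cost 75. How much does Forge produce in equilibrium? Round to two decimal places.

26.75

The follower Forge best-responds to any q_L: π_F = (361 - 2Q)q_F - 75q_F.
Setting the follower's marginal profit to zero, 286 - 2q_L - 4q_F = 0, i.e. q_F = (286 - 2q_L)/4.
The leader anticipates this reaction. Substituting into P = 361 - 2Q gives P = 218 - q_L, so π_L = (218 - q_L)q_L - 39q_L.
Maximising: ∂π_L/∂q_L = 179 - 2q_L = 0, giving q_L = 179/2.
Then q_F = (286 - 2·(179/2))/4 = 107/4.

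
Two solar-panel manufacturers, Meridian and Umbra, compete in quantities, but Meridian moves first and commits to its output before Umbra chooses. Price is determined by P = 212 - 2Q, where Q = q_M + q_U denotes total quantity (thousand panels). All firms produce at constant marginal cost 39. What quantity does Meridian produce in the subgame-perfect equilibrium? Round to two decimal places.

Solve by backward induction. Given q_M, the follower Umbra maximises π_U = (212 - 2q_M - 2q_U)q_U - 39q_U.
Setting the follower's marginal profit to zero, 173 - 2q_M - 4q_U = 0, i.e. q_U = (173 - 2q_M)/4.
The leader anticipates this reaction. Substituting into P = 212 - 2Q gives P = 251/2 - q_M, so π_M = (251/2 - q_M)q_M - 39q_M.
Maximising: ∂π_M/∂q_M = 173/2 - 2q_M = 0, giving q_M = 173/4.
Then q_U = (173 - 2·(173/4))/4 = 173/8.

43.25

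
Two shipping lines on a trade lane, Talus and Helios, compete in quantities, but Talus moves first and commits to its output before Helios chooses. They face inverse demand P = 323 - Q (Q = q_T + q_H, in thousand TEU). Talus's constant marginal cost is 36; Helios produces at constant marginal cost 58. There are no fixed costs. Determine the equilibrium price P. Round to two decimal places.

Solve by backward induction. Given q_T, the follower Helios maximises π_H = (323 - q_T - q_H)q_H - 58q_H.
Follower FOC: 265 - q_T - 2q_H = 0, so q_H(q_T) = (265 - q_T)/2.
The leader anticipates this reaction. Substituting into P = 323 - Q gives P = 381/2 - (1/2)q_T, so π_T = (381/2 - (1/2)q_T)q_T - 36q_T.
Leader FOC: 309/2 - q_T = 0, so q_T = 309/2.
Then q_H = (265 - 309/2)/2 = 221/4.
Total output Q = 839/4, so price P = 323 - 839/4 = 453/4.

113.25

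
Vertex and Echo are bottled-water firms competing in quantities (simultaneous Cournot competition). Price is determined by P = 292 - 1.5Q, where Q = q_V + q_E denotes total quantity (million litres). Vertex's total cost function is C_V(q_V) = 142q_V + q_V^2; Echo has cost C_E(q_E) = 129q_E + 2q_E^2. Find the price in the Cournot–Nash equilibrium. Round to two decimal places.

Vertex's profit: π_V = (292 - 1.5Q)q_V - (142q_V + q_V²). Setting ∂π_V/∂q_V = 0: 150 - 5q_V - (3/2)(q_E) = 0.
Echo's first-order condition: 163 - 7q_E - (3/2)(q_V) = 0.
Rearranging gives the reaction functions q_V = (150 - (3/2)q_E)/5 and q_E = (163 - (3/2)q_V)/7.
Solving the pair: q_V = 24.5954, q_E = 18.0153.
Total output Q = 42.6107, so price P = 292 - (3/2)·42.6107 = 228.0840.

228.08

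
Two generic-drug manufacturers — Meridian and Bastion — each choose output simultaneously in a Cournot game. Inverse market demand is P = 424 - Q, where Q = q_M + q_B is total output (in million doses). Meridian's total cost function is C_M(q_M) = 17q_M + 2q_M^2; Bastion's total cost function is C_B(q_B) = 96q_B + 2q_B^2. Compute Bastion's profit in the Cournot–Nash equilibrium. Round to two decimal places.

Meridian's profit: π_M = (424 - Q)q_M - (17q_M + 2q_M²). Setting ∂π_M/∂q_M = 0: 407 - 6q_M - (q_B) = 0.
Bastion's first-order condition: 328 - 6q_B - (q_M) = 0.
Rearranging gives the reaction functions q_M = (407 - q_B)/6 and q_B = (328 - q_M)/6.
Substituting one into the other gives q_M = 302/5 and q_B = 223/5.
Price P = 424 - 105 = 319.
Bastion's profit: 319·(223/5) - 96·(223/5) - 2(223/5)² = 5967.4800.

5967.48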